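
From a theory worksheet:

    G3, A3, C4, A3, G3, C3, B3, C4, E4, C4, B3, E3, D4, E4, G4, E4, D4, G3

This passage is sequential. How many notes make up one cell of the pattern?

Try groups of 6 (3 cells in 18 notes):
G3 A3 C4 A3 G3 C3 | B3 C4 E4 C4 B3 E3 | D4 E4 G4 E4 D4 G3
Every group is a transposition up a 3rd of the one before; no shorter unit works.

6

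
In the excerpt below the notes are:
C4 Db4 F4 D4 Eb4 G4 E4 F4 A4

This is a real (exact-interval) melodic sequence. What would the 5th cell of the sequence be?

Taking 3-note groups, the heads are C4, D4, E4: the pattern moves up a 2nd.
Carrying on: F#4 → G#4.
Statement 5 starts on G#4 and keeps the same exact contour: G#4 A4 C#5.

G#4 A4 C#5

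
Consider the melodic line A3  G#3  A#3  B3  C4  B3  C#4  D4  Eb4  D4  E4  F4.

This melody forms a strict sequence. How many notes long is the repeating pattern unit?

4

12 notes total. Splitting into 3 groups of 4:
A3 G#3 A#3 B3 | C4 B3 C#4 D4 | Eb4 D4 E4 F4
Every group is a transposition up a 3rd of the one before; no shorter unit works.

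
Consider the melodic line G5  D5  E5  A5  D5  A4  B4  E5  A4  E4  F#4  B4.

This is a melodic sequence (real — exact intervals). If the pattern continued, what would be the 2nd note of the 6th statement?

Grouping in 4s, the 2nd note of each cell is D5, A4, E4.
Extending down a 4th: B3 → F#3 → C#3.

C#3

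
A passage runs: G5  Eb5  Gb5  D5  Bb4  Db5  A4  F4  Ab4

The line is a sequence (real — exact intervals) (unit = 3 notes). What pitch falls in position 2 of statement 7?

Grouping in 3s, the 2nd note of each cell is Eb5, Bb4, F4.
Extending down a 4th: C4 → G3 → D3 → A2.

A2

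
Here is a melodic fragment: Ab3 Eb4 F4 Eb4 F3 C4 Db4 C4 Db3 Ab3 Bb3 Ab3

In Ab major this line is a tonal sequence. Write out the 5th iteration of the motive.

G2 Db3 Eb3 Db3

Unit = 4 notes; the statements start on Ab3, F3, Db3, moving down a 3rd each time.
Extending down a 3rd: Bb2 → G2.
So cell 5 is G2 Db3 Eb3 Db3.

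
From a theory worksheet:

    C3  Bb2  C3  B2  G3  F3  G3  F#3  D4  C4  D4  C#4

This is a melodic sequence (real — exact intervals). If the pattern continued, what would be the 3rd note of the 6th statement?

With 4-note cells, note 3 of each statement runs C3, G3, D4.
Each moves up a 5th. Continuing: A4 → E5 → B5.

B5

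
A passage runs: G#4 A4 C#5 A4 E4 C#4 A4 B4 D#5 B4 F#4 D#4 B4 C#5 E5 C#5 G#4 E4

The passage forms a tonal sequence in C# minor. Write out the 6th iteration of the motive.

Taking 6-note groups, the heads are G#4, A4, B4: the pattern moves up a 2nd.
Extending up a 2nd: C#5 → D#5 → E5.
From E5 the diatonic shape gives E5 F#5 A5 F#5 C#5 A4.

E5 F#5 A5 F#5 C#5 A4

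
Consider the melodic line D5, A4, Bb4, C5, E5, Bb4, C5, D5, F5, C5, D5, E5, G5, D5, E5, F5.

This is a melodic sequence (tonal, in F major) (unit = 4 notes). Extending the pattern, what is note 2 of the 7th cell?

With 4-note cells, note 2 of each statement runs A4, Bb4, C5, D5.
Each moves up a 2nd. Continuing: E5 → F5 → G5.

G5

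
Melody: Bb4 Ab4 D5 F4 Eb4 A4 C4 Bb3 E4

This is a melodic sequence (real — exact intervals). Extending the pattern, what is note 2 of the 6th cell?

The unit is 3 notes. Position-2 pitches of the 3 shown cells: Ab4, Eb4, Bb3.
Extending down a 4th: F3 → C3 → G2.

G2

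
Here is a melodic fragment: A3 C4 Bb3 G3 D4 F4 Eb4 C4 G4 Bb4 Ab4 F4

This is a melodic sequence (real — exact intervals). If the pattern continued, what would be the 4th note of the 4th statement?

Bb4

Grouping in 4s, the 4th note of each cell is G3, C4, F4.
From F4, up a 4th gives Bb4.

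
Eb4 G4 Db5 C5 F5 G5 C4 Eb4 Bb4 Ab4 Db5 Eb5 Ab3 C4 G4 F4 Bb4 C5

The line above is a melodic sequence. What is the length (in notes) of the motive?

6

There are 18 notes; a 6-note unit gives 3 cells:
Eb4 G4 Db5 C5 F5 G5 | C4 Eb4 Bb4 Ab4 Db5 Eb5 | Ab3 C4 G4 F4 Bb4 C5
Each cell is the previous one down a 3rd — so the unit is 6 notes.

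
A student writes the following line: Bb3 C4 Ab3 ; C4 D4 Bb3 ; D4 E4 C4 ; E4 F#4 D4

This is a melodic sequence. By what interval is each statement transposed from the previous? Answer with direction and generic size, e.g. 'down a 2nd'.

Taking 3-note groups, the heads are Bb3, C4, D4, E4: the pattern moves up a 2nd.
From Bb3 to C4: up a 2nd.

up a 2nd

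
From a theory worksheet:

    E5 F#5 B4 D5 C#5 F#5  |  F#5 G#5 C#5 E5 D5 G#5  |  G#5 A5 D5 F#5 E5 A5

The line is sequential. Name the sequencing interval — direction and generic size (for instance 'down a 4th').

Taking 6-note groups, the heads are E5, F#5, G#5: the pattern moves up a 2nd.
From E5 to F#5: up a 2nd.

up a 2nd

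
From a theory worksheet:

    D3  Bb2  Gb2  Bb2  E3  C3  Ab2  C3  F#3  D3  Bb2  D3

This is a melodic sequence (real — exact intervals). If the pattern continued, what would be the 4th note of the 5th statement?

Grouping in 4s, the 4th note of each cell is Bb2, C3, D3.
Each moves up a 2nd. Continuing: E3 → F#3.

F#3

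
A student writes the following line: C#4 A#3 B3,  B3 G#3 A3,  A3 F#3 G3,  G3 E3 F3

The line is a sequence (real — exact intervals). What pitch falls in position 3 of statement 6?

Grouping in 3s, the 3rd note of each cell is B3, A3, G3, F3.
Each moves down a 2nd. Continuing: Eb3 → Db3.

Db3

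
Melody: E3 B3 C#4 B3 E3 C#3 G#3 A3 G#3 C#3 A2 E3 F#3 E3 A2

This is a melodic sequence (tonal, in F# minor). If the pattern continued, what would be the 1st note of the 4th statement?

F#2

The unit is 5 notes. Position-1 pitches of the 3 shown cells: E3, C#3, A2.
Each moves down a 3rd; the next is F#2.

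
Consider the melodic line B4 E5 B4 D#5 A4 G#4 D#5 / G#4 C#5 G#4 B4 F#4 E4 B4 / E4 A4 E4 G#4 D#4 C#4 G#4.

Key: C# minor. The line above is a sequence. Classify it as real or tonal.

Every note is diatonic to C# minor.
Cell 1 has +4 semitones from note 3 to 4, but cell 2 has +3 — the interval quality changes while the contour stays the same, which is the hallmark of a tonal sequence.

tonal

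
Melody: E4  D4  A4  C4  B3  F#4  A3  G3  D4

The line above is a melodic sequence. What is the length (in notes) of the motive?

3

9 notes total. Splitting into 3 groups of 3:
E4 D4 A4 | C4 B3 F#4 | A3 G3 D4
Every group is a transposition down a 3rd of the one before; no shorter unit works.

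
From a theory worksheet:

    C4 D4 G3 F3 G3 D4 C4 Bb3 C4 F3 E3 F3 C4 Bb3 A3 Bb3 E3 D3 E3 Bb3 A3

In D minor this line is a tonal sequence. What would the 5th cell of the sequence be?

With a 7-note motive the entries are C4, Bb3, A3, each down a 2nd from the previous.
Extending down a 2nd: G3 → F3.
From F3 the diatonic shape gives F3 G3 C3 Bb2 C3 G3 F3.

F3 G3 C3 Bb2 C3 G3 F3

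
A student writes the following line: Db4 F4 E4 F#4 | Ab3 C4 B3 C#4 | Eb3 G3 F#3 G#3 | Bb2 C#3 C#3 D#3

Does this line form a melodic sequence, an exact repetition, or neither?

neither

Note 2 of cell 4 is C#3; if this were a sequence it would be D3. No unit length gives a consistent transposition pattern.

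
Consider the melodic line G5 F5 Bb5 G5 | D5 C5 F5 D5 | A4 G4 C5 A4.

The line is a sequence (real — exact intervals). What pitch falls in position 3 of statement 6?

With 4-note cells, note 3 of each statement runs Bb5, F5, C5.
Extending down a 4th: G4 → D4 → A3.

A3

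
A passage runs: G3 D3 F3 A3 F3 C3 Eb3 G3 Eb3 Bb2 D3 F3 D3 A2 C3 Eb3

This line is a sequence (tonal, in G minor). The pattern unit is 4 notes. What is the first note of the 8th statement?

Unit = 4 notes; the statements start on G3, F3, Eb3, D3, moving down a 2nd each time.
Extending the heads down a 2nd: C3 → Bb2 → A2 → G2.

G2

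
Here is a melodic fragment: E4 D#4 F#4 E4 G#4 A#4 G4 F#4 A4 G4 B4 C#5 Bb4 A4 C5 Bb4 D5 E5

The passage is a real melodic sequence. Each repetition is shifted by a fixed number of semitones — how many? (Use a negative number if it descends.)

3

The 6-note cells begin on E4, G4, Bb4 — each up a 3rd from the last.
E4 to G4 spans +3 semitones.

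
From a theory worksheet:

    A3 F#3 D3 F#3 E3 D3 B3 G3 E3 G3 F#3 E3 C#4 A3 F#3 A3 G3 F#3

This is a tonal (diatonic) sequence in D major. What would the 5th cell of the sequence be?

Taking 6-note groups, the heads are A3, B3, C#4: the pattern moves up a 2nd.
Continuing the starts: D4 → E4.
From E4 the diatonic shape gives E4 C#4 A3 C#4 B3 A3.

E4 C#4 A3 C#4 B3 A3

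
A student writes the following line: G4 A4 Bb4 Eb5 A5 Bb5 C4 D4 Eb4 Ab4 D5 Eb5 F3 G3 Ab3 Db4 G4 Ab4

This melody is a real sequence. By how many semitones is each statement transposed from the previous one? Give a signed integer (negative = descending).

Taking 6-note groups, the heads are G4, C4, F3: the pattern moves down a 5th.
G4 to C4 spans -7 semitones.

-7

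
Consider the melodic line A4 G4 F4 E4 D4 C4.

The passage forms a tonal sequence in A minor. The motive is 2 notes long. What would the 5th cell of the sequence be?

The 2-note cells begin on A4, F4, D4 — each down a 3rd from the last.
Extending down a 3rd: B3 → G3.
From G3 the diatonic shape gives G3 F3.

G3 F3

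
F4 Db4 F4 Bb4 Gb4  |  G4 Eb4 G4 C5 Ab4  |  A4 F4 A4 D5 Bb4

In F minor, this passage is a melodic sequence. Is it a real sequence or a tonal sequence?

Each cell has the same semitone pattern (-4, 4, 5, -4) — intervals are preserved exactly.
And Gb4 lies outside F minor, so the sequence is real rather than tonal.

real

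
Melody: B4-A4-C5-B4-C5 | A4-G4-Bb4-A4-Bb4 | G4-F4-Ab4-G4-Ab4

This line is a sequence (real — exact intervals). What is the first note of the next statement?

F4

With a 5-note motive the entries are B4, A4, G4, each down a 2nd from the previous.
One more step down a 2nd gives F4.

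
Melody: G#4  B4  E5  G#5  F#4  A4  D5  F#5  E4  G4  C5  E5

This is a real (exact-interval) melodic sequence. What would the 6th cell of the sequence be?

With a 4-note motive the entries are G#4, F#4, E4, each down a 2nd from the previous.
Continuing the starts: D4 → C4 → Bb3.
Statement 6 starts on Bb3 and keeps the same exact contour: Bb3 Db4 Gb4 Bb4.

Bb3 Db4 Gb4 Bb4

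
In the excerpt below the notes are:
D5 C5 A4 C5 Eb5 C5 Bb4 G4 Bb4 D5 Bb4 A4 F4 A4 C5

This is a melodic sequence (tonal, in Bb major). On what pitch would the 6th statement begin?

With a 5-note motive the entries are D5, C5, Bb4, each down a 2nd from the previous.
Continuing: A4 → G4 → F4. Statement 6 starts on F4.

F4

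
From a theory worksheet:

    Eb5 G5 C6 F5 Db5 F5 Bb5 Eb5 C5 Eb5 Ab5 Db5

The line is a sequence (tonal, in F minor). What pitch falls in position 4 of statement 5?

Bb4

Grouping in 4s, the 4th note of each cell is F5, Eb5, Db5.
Each moves down a 2nd. Continuing: C5 → Bb4.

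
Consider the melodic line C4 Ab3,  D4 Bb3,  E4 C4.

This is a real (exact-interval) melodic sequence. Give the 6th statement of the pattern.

A#4 F#4

Unit = 2 notes; the statements start on C4, D4, E4, moving up a 2nd each time.
Extending up a 2nd: F#4 → G#4 → A#4.
Statement 6 starts on A#4 and keeps the same exact contour: A#4 F#4.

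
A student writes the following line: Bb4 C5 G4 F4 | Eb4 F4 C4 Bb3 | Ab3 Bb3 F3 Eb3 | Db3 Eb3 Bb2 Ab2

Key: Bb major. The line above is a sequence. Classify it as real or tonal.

real

Each cell has the same semitone pattern (2, -5, -2) — intervals are preserved exactly.
And Ab3 lies outside Bb major, so the sequence is real rather than tonal.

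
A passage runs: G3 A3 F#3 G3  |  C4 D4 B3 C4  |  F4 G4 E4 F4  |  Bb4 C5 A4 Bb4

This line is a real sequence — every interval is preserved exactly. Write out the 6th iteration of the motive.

Ab5 Bb5 G5 Ab5

With a 4-note motive the entries are G3, C4, F4, Bb4, each up a 4th from the previous.
Carrying on: Eb5 → Ab5.
So cell 6 is Ab5 Bb5 G5 Ab5.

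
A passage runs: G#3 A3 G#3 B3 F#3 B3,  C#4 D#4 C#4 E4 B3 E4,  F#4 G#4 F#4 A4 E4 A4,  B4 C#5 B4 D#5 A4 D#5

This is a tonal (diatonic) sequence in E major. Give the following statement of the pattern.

With a 6-note motive the entries are G#3, C#4, F#4, B4, each up a 4th from the previous.
Statement 5 starts on E5 and keeps the same diatonic contour: E5 F#5 E5 G#5 D#5 G#5.

E5 F#5 E5 G#5 D#5 G#5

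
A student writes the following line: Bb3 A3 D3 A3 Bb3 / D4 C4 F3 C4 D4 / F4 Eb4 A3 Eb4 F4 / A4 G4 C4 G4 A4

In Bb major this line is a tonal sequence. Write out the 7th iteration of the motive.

The 5-note cells begin on Bb3, D4, F4, A4 — each up a 3rd from the last.
Continuing the starts: C5 → Eb5 → G5.
So cell 7 is G5 F5 Bb4 F5 G5.

G5 F5 Bb4 F5 G5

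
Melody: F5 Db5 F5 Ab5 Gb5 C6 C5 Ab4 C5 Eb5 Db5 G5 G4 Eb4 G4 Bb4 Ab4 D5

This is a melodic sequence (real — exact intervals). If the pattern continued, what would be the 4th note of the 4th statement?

With 6-note cells, note 4 of each statement runs Ab5, Eb5, Bb4.
Each moves down a 4th; the next is F4.

F4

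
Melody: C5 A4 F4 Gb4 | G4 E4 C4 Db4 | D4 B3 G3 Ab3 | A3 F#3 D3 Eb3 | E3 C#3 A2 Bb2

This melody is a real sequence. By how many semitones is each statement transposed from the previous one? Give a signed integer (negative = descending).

With a 4-note motive the entries are C5, G4, D4, A3, E3, each down a 4th from the previous.
Counting half-steps from C5 to G4: -5.

-5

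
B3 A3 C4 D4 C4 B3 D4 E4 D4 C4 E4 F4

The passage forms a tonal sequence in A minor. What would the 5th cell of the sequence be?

F4 E4 G4 A4

Unit = 4 notes; the statements start on B3, C4, D4, moving up a 2nd each time.
Extending up a 2nd: E4 → F4.
So cell 5 is F4 E4 G4 A4.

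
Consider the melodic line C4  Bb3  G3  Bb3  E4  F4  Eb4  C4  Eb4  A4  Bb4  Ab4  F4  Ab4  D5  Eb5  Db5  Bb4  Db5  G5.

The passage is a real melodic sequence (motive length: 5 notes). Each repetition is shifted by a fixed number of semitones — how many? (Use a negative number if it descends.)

5

Unit = 5 notes; the statements start on C4, F4, Bb4, Eb5, moving up a 4th each time.
C4 to F4 spans +5 semitones.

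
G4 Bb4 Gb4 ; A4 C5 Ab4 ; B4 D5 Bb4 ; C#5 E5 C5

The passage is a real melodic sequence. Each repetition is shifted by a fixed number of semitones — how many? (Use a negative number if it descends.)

2

Taking 3-note groups, the heads are G4, A4, B4, C#5: the pattern moves up a 2nd.
Counting half-steps from G4 to A4: 2.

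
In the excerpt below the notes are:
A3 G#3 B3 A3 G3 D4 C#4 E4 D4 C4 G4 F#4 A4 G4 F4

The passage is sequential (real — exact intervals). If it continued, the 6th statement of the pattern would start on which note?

Taking 5-note groups, the heads are A3, D4, G4: the pattern moves up a 4th.
Extending the heads up a 4th: C5 → F5 → Bb5.

Bb5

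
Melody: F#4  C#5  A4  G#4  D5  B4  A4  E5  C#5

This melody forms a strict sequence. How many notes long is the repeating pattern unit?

Try groups of 3 (3 cells in 9 notes):
F#4 C#5 A4 | G#4 D5 B4 | A4 E5 C#5
Every group is a transposition up a 2nd of the one before; no shorter unit works.

3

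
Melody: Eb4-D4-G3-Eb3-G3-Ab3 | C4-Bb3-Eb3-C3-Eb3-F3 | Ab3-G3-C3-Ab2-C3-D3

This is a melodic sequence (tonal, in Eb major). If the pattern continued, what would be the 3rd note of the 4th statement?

Ab2

The unit is 6 notes. Position-3 pitches of the 3 shown cells: G3, Eb3, C3.
Each moves down a 3rd; the next is Ab2.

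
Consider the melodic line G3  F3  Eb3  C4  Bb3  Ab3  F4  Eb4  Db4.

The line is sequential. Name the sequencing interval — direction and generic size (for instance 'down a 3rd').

up a 4th

Unit = 3 notes; the statements start on G3, C4, F4, moving up a 4th each time.
From G3 to C4: up a 4th.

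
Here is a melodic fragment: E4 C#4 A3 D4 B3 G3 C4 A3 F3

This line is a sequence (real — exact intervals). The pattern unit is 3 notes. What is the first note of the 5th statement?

Ab3

Taking 3-note groups, the heads are E4, D4, C4: the pattern moves down a 2nd.
Continuing: Bb3 → Ab3. Statement 5 starts on Ab3.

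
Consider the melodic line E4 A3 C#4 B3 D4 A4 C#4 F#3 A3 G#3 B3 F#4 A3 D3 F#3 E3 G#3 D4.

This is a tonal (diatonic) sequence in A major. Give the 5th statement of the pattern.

D3 G#2 B2 A2 C#3 G#3

With a 6-note motive the entries are E4, C#4, A3, each down a 3rd from the previous.
Continuing the starts: F#3 → D3.
So cell 5 is D3 G#2 B2 A2 C#3 G#3.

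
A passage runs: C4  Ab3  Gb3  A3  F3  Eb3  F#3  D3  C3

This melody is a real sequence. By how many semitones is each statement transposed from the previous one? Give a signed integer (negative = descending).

Unit = 3 notes; the statements start on C4, A3, F#3, moving down a 3rd each time.
C4 to A3 spans -3 semitones.

-3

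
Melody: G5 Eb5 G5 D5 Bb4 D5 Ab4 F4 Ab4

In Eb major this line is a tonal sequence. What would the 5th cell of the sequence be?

The 3-note cells begin on G5, D5, Ab4 — each down a 4th from the last.
Carrying on: Eb4 → Bb3.
So cell 5 is Bb3 G3 Bb3.

Bb3 G3 Bb3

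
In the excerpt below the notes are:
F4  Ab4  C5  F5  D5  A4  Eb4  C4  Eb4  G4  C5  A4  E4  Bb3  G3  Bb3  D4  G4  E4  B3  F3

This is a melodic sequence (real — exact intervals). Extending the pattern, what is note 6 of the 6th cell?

Grouping in 7s, the 6th note of each cell is A4, E4, B3.
Carrying that down a 4th forward: F#3 → C#3 → G#2.

G#2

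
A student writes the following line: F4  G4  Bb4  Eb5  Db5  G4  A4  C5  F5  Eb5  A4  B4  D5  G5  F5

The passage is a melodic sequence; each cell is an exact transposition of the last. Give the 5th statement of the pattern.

Taking 5-note groups, the heads are F4, G4, A4: the pattern moves up a 2nd.
Extending up a 2nd: B4 → C#5.
Statement 5 starts on C#5 and keeps the same exact contour: C#5 D#5 F#5 B5 A5.

C#5 D#5 F#5 B5 A5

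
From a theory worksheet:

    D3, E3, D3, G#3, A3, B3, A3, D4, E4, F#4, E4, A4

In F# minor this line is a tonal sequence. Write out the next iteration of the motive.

The 4-note cells begin on D3, A3, E4 — each up a 5th from the last.
Statement 4 starts on B4 and keeps the same diatonic contour: B4 C#5 B4 E5.

B4 C#5 B4 E5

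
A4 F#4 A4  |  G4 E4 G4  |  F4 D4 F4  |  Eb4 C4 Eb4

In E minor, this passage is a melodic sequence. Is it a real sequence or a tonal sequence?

Each cell has the same semitone pattern (-3, 3) — intervals are preserved exactly.
And F4 lies outside E minor, so the sequence is real rather than tonal.

real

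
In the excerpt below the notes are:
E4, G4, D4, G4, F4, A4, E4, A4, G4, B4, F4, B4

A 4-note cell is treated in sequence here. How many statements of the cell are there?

3

12 notes in groups of 4 gives 12/4 = 3 statements.
Starts: E4, F4, G4 — each up a 2nd.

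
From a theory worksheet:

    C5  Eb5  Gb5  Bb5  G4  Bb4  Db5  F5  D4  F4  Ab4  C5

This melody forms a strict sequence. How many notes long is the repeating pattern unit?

4

Try groups of 4 (3 cells in 12 notes):
C5 Eb5 Gb5 Bb5 | G4 Bb4 Db5 F5 | D4 F4 Ab4 C5
Each cell is the previous one down a 4th — so the unit is 4 notes.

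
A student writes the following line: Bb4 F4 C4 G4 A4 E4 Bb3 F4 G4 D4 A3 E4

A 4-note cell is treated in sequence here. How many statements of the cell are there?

12 notes in groups of 4 gives 12/4 = 3 statements.
Starts: Bb4, A4, G4 — each down a 2nd.

3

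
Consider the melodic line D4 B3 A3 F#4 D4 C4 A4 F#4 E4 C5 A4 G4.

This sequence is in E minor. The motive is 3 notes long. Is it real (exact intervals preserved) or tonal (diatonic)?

tonal

Every note is diatonic to E minor.
Cell 1 has -3 semitones from note 1 to 2, but cell 2 has -4 — the interval quality changes while the contour stays the same, which is the hallmark of a tonal sequence.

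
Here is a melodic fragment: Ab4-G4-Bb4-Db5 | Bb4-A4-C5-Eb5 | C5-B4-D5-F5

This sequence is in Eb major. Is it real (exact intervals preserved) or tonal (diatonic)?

Each cell has the same semitone pattern (-1, 3, 3) — intervals are preserved exactly.
And Db5 lies outside Eb major, so the sequence is real rather than tonal.

real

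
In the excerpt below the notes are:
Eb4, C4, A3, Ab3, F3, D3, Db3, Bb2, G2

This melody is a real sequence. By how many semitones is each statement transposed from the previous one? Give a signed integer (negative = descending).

Taking 3-note groups, the heads are Eb4, Ab3, Db3: the pattern moves down a 5th.
Counting half-steps from Eb4 to Ab3: -7.

-7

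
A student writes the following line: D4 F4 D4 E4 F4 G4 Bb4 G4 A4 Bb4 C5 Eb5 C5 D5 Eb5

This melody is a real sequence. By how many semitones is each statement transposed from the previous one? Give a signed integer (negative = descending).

5

Unit = 5 notes; the statements start on D4, G4, C5, moving up a 4th each time.
D4 to G4 spans +5 semitones.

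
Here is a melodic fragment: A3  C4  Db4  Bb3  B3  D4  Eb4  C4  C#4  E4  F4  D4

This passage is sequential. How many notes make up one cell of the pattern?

Try groups of 4 (3 cells in 12 notes):
A3 C4 Db4 Bb3 | B3 D4 Eb4 C4 | C#4 E4 F4 D4
Each cell is the previous one up a 2nd — so the unit is 4 notes.

4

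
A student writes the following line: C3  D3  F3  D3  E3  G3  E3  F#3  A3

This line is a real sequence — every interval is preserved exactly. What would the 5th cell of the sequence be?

G#3 A#3 C#4

Unit = 3 notes; the statements start on C3, D3, E3, moving up a 2nd each time.
Carrying on: F#3 → G#3.
Statement 5 starts on G#3 and keeps the same exact contour: G#3 A#3 C#4.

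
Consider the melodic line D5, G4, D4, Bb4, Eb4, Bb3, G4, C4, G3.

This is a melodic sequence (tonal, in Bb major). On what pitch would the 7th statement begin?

F3

With a 3-note motive the entries are D5, Bb4, G4, each down a 3rd from the previous.
Extending the heads down a 3rd: Eb4 → C4 → A3 → F3.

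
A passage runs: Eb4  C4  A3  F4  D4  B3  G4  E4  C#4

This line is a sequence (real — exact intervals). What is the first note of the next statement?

Taking 3-note groups, the heads are Eb4, F4, G4: the pattern moves up a 2nd.
One more step up a 2nd gives A4.

A4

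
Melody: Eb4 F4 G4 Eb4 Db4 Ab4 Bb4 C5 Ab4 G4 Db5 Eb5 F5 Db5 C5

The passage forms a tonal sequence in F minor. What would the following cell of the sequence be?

The 5-note cells begin on Eb4, Ab4, Db5 — each up a 4th from the last.
So cell 4 is G5 Ab5 Bb5 G5 F5.

G5 Ab5 Bb5 G5 F5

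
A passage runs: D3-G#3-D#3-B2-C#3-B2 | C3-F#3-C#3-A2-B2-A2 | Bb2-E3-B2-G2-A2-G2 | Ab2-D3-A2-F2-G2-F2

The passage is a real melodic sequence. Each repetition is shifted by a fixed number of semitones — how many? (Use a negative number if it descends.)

With a 6-note motive the entries are D3, C3, Bb2, Ab2, each down a 2nd from the previous.
D3→C3 is 48 − 50 = -2 semitones.

-2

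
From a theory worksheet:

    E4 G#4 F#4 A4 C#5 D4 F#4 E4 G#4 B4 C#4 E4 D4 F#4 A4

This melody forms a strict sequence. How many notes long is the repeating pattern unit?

5

15 notes total. Splitting into 3 groups of 5:
E4 G#4 F#4 A4 C#5 | D4 F#4 E4 G#4 B4 | C#4 E4 D4 F#4 A4
That's a consistent down a 2nd shift per cell, and no other grouping gives one.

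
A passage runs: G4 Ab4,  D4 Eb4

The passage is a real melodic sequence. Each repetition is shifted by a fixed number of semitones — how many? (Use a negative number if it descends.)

-5

Unit = 2 notes; the statements start on G4, D4, moving down a 4th each time.
G4 to D4 spans -5 semitones.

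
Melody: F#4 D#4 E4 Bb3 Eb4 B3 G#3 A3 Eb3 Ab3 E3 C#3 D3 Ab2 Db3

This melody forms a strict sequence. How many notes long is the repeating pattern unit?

5

There are 15 notes; a 5-note unit gives 3 cells:
F#4 D#4 E4 Bb3 Eb4 | B3 G#3 A3 Eb3 Ab3 | E3 C#3 D3 Ab2 Db3
Every group is a transposition down a 5th of the one before; no shorter unit works.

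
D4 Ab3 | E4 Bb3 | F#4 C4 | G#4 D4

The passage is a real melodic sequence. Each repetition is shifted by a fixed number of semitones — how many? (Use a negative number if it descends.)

With a 2-note motive the entries are D4, E4, F#4, G#4, each up a 2nd from the previous.
Counting half-steps from D4 to E4: 2.

2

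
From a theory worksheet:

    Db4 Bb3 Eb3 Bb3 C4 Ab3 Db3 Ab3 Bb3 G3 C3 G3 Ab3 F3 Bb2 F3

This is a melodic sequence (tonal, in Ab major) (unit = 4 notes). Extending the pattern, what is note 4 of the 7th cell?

The unit is 4 notes. Position-4 pitches of the 4 shown cells: Bb3, Ab3, G3, F3.
Extending down a 2nd: Eb3 → Db3 → C3.

C3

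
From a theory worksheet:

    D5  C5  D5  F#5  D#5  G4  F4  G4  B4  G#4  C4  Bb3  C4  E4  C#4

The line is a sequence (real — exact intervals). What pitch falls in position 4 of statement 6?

G2

Grouping in 5s, the 4th note of each cell is F#5, B4, E4.
Each moves down a 5th. Continuing: A3 → D3 → G2.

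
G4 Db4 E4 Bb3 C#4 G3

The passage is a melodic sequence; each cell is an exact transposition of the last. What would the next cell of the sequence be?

A#3 E3

With a 2-note motive the entries are G4, E4, C#4, each down a 3rd from the previous.
Statement 4 starts on A#3 and keeps the same exact contour: A#3 E3.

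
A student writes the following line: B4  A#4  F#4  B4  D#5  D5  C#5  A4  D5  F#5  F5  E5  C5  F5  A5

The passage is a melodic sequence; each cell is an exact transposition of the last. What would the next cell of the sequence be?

Ab5 G5 Eb5 Ab5 C6

The 5-note cells begin on B4, D5, F5 — each up a 3rd from the last.
From Ab5 the exact shape gives Ab5 G5 Eb5 Ab5 C6.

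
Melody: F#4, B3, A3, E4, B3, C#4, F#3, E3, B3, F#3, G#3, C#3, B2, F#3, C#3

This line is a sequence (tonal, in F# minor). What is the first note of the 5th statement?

Taking 5-note groups, the heads are F#4, C#4, G#3: the pattern moves down a 4th.
Continuing: D3 → A2. Statement 5 starts on A2.

A2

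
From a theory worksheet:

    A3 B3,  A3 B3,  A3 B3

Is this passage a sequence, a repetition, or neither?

Each 2-note cell is identical (A3 B3), restated at the same pitch.

repetition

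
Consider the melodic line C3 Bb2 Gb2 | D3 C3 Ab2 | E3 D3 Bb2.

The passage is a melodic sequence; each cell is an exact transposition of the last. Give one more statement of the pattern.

F#3 E3 C3

Unit = 3 notes; the statements start on C3, D3, E3, moving up a 2nd each time.
So cell 4 is F#3 E3 C3.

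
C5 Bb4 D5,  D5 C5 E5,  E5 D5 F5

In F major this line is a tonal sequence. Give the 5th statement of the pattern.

Taking 3-note groups, the heads are C5, D5, E5: the pattern moves up a 2nd.
Extending up a 2nd: F5 → G5.
From G5 the diatonic shape gives G5 F5 A5.

G5 F5 A5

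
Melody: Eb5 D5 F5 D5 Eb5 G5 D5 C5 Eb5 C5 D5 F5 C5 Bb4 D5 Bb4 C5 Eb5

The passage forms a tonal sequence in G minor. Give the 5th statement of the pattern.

A4 G4 Bb4 G4 A4 C5

Taking 6-note groups, the heads are Eb5, D5, C5: the pattern moves down a 2nd.
Carrying on: Bb4 → A4.
So cell 5 is A4 G4 Bb4 G4 A4 C5.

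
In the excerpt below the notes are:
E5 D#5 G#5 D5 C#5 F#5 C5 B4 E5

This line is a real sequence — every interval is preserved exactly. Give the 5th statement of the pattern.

Ab4 G4 C5

With a 3-note motive the entries are E5, D5, C5, each down a 2nd from the previous.
Continuing the starts: Bb4 → Ab4.
Statement 5 starts on Ab4 and keeps the same exact contour: Ab4 G4 C5.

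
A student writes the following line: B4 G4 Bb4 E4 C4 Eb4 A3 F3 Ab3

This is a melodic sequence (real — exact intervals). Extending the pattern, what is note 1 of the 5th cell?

With 3-note cells, note 1 of each statement runs B4, E4, A3.
Extending down a 5th: D3 → G2.

G2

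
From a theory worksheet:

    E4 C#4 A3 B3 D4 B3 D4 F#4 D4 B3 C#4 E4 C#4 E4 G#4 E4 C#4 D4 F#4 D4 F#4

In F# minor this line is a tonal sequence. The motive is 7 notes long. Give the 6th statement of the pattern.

C#5 A4 F#4 G#4 B4 G#4 B4

The 7-note cells begin on E4, F#4, G#4 — each up a 2nd from the last.
Extending up a 2nd: A4 → B4 → C#5.
From C#5 the diatonic shape gives C#5 A4 F#4 G#4 B4 G#4 B4.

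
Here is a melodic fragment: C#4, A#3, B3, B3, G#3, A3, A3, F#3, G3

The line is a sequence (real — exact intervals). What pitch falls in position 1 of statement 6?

Eb3

With 3-note cells, note 1 of each statement runs C#4, B3, A3.
Extending down a 2nd: G3 → F3 → Eb3.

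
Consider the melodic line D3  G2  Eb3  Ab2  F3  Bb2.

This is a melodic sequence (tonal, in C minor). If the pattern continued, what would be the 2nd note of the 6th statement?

The unit is 2 notes. Position-2 pitches of the 3 shown cells: G2, Ab2, Bb2.
Carrying that up a 2nd forward: C3 → D3 → Eb3.

Eb3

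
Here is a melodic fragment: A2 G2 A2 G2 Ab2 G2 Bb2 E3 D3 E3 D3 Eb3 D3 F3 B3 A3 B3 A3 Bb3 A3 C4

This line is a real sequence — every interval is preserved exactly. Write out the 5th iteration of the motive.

With a 7-note motive the entries are A2, E3, B3, each up a 5th from the previous.
Carrying on: F#4 → C#5.
Statement 5 starts on C#5 and keeps the same exact contour: C#5 B4 C#5 B4 C5 B4 D5.

C#5 B4 C#5 B4 C5 B4 D5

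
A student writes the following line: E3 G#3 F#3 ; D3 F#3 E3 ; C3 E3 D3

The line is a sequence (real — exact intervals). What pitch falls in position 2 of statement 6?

Bb2

Grouping in 3s, the 2nd note of each cell is G#3, F#3, E3.
Each moves down a 2nd. Continuing: D3 → C3 → Bb2.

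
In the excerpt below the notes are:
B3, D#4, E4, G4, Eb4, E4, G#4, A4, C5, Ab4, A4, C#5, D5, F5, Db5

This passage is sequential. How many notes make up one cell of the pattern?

15 notes total. Splitting into 3 groups of 5:
B3 D#4 E4 G4 Eb4 | E4 G#4 A4 C5 Ab4 | A4 C#5 D5 F5 Db5
Each cell is the previous one up a 4th — so the unit is 5 notes.

5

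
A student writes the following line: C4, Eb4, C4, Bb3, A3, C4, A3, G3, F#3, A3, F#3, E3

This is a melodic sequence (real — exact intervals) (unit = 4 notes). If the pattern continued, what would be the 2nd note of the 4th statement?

F#3

With 4-note cells, note 2 of each statement runs Eb4, C4, A3.
One more down a 3rd gives F#3.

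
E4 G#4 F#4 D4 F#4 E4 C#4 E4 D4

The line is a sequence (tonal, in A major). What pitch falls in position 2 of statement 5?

The unit is 3 notes. Position-2 pitches of the 3 shown cells: G#4, F#4, E4.
Extending down a 2nd: D4 → C#4.

C#4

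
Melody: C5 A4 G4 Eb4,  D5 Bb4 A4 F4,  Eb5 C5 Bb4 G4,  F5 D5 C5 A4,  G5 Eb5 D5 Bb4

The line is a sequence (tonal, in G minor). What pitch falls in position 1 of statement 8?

C6

With 4-note cells, note 1 of each statement runs C5, D5, Eb5, F5, G5.
Carrying that up a 2nd forward: A5 → Bb5 → C6.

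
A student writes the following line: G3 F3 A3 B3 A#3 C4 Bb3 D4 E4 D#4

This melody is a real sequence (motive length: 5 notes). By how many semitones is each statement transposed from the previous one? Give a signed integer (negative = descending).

5

Unit = 5 notes; the statements start on G3, C4, moving up a 4th each time.
G3→C4 is 60 − 55 = 5 semitones.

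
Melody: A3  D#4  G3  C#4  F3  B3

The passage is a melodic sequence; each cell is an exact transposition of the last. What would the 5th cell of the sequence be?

Db3 G3

Taking 2-note groups, the heads are A3, G3, F3: the pattern moves down a 2nd.
Extending down a 2nd: Eb3 → Db3.
Statement 5 starts on Db3 and keeps the same exact contour: Db3 G3.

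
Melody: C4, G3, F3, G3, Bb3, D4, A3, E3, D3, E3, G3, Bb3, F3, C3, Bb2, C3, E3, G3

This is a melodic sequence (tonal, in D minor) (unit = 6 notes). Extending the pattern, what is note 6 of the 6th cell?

Grouping in 6s, the 6th note of each cell is D4, Bb3, G3.
Extending down a 3rd: E3 → C3 → A2.

A2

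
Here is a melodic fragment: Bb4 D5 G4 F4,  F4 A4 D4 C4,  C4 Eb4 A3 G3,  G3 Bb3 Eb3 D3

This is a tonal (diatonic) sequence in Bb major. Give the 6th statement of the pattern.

Taking 4-note groups, the heads are Bb4, F4, C4, G3: the pattern moves down a 4th.
Continuing the starts: D3 → A2.
So cell 6 is A2 C3 F2 Eb2.

A2 C3 F2 Eb2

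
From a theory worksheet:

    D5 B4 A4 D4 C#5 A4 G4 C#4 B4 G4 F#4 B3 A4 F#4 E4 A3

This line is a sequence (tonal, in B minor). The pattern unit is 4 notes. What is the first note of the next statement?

With a 4-note motive the entries are D5, C#5, B4, A4, each down a 2nd from the previous.
The next head, down a 2nd from A4, is G4.

G4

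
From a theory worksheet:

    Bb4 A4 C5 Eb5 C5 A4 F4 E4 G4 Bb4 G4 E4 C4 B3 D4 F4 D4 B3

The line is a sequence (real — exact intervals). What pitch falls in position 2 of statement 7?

D#2

The unit is 6 notes. Position-2 pitches of the 3 shown cells: A4, E4, B3.
Extending down a 4th: F#3 → C#3 → G#2 → D#2.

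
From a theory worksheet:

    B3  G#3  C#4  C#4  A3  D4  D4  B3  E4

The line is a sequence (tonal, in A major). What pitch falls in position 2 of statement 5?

D4

The unit is 3 notes. Position-2 pitches of the 3 shown cells: G#3, A3, B3.
Each moves up a 2nd. Continuing: C#4 → D4.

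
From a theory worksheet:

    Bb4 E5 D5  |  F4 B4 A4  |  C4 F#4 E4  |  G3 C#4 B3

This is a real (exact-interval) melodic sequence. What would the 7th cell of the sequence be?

With a 3-note motive the entries are Bb4, F4, C4, G3, each down a 4th from the previous.
Extending down a 4th: D3 → A2 → E2.
From E2 the exact shape gives E2 A#2 G#2.

E2 A#2 G#2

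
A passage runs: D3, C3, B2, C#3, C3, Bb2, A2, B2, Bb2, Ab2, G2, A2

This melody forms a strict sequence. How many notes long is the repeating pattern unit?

4

There are 12 notes; a 4-note unit gives 3 cells:
D3 C3 B2 C#3 | C3 Bb2 A2 B2 | Bb2 Ab2 G2 A2
That's a consistent down a 2nd shift per cell, and no other grouping gives one.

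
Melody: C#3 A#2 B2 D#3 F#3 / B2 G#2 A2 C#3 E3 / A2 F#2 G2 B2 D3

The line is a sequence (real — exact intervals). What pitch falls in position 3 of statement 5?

Eb2

The unit is 5 notes. Position-3 pitches of the 3 shown cells: B2, A2, G2.
Carrying that down a 2nd forward: F2 → Eb2.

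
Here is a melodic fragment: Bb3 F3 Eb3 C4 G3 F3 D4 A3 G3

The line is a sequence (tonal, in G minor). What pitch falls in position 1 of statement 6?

Grouping in 3s, the 1st note of each cell is Bb3, C4, D4.
Carrying that up a 2nd forward: Eb4 → F4 → G4.

G4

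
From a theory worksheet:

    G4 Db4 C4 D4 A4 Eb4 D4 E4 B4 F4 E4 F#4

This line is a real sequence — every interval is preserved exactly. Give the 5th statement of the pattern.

D#5 A4 G#4 A#4

Taking 4-note groups, the heads are G4, A4, B4: the pattern moves up a 2nd.
Carrying on: C#5 → D#5.
So cell 5 is D#5 A4 G#4 A#4.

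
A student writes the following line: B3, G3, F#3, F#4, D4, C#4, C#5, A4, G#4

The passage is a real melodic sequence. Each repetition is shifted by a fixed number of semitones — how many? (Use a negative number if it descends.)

The 3-note cells begin on B3, F#4, C#5 — each up a 5th from the last.
Counting half-steps from B3 to F#4: 7.

7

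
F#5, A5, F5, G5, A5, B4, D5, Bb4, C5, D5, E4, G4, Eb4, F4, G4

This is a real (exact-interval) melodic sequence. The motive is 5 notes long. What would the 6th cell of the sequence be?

With a 5-note motive the entries are F#5, B4, E4, each down a 5th from the previous.
Extending down a 5th: A3 → D3 → G2.
From G2 the exact shape gives G2 Bb2 Gb2 Ab2 Bb2.

G2 Bb2 Gb2 Ab2 Bb2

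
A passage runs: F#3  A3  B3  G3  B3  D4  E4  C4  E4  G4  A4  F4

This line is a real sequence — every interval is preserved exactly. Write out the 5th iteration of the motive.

D5 F5 G5 Eb5

Taking 4-note groups, the heads are F#3, B3, E4: the pattern moves up a 4th.
Continuing the starts: A4 → D5.
So cell 5 is D5 F5 G5 Eb5.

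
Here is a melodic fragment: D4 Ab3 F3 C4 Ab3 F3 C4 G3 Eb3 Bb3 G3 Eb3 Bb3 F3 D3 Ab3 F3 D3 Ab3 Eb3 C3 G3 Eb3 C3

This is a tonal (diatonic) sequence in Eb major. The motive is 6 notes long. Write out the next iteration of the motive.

G3 D3 Bb2 F3 D3 Bb2

Taking 6-note groups, the heads are D4, C4, Bb3, Ab3: the pattern moves down a 2nd.
So cell 5 is G3 D3 Bb2 F3 D3 Bb2.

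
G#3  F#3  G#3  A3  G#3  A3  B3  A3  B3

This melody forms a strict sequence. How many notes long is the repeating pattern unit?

3

There are 9 notes; a 3-note unit gives 3 cells:
G#3 F#3 G#3 | A3 G#3 A3 | B3 A3 B3
That's a consistent up a 2nd shift per cell, and no other grouping gives one.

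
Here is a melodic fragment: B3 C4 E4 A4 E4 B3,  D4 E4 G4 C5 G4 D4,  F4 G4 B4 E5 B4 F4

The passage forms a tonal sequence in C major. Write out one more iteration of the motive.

Taking 6-note groups, the heads are B3, D4, F4: the pattern moves up a 3rd.
So cell 4 is A4 B4 D5 G5 D5 A4.

A4 B4 D5 G5 D5 A4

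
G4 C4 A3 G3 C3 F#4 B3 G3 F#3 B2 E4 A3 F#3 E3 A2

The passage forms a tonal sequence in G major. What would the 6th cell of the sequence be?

B3 E3 C3 B2 E2

Taking 5-note groups, the heads are G4, F#4, E4: the pattern moves down a 2nd.
Extending down a 2nd: D4 → C4 → B3.
So cell 6 is B3 E3 C3 B2 E2.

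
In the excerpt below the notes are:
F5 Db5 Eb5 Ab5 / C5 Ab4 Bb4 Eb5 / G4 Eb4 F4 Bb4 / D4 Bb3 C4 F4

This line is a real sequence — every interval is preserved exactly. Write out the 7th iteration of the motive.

With a 4-note motive the entries are F5, C5, G4, D4, each down a 4th from the previous.
Carrying on: A3 → E3 → B2.
So cell 7 is B2 G2 A2 D3.

B2 G2 A2 D3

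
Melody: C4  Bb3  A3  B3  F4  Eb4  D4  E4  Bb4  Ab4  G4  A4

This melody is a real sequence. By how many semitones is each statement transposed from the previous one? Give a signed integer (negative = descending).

The 4-note cells begin on C4, F4, Bb4 — each up a 4th from the last.
C4→F4 is 65 − 60 = 5 semitones.

5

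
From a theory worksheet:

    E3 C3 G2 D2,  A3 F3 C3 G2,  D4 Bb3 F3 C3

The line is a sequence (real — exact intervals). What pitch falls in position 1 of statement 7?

With 4-note cells, note 1 of each statement runs E3, A3, D4.
Extending up a 4th: G4 → C5 → F5 → Bb5.

Bb5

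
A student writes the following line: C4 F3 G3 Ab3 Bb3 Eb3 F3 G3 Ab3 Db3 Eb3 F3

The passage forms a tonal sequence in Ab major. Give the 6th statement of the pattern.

Unit = 4 notes; the statements start on C4, Bb3, Ab3, moving down a 2nd each time.
Carrying on: G3 → F3 → Eb3.
From Eb3 the diatonic shape gives Eb3 Ab2 Bb2 C3.

Eb3 Ab2 Bb2 C3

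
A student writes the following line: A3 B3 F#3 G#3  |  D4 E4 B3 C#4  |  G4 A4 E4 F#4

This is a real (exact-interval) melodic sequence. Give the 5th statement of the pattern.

F5 G5 D5 E5

Unit = 4 notes; the statements start on A3, D4, G4, moving up a 4th each time.
Extending up a 4th: C5 → F5.
So cell 5 is F5 G5 D5 E5.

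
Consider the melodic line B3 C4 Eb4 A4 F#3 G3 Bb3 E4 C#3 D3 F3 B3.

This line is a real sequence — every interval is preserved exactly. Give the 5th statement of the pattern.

Taking 4-note groups, the heads are B3, F#3, C#3: the pattern moves down a 4th.
Continuing the starts: G#2 → D#2.
So cell 5 is D#2 E2 G2 C#3.

D#2 E2 G2 C#3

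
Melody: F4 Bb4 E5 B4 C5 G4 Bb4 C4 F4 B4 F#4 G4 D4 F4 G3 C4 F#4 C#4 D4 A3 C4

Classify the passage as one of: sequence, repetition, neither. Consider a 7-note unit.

sequence

Each 7-note cell is the previous one transposed down a 4th.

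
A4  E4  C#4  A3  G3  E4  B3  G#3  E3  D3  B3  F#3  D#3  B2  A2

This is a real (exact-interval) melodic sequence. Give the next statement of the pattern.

With a 5-note motive the entries are A4, E4, B3, each down a 4th from the previous.
Statement 4 starts on F#3 and keeps the same exact contour: F#3 C#3 A#2 F#2 E2.

F#3 C#3 A#2 F#2 E2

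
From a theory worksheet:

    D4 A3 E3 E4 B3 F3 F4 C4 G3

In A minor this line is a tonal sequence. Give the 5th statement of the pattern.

A4 E4 B3

Unit = 3 notes; the statements start on D4, E4, F4, moving up a 2nd each time.
Extending up a 2nd: G4 → A4.
From A4 the diatonic shape gives A4 E4 B3.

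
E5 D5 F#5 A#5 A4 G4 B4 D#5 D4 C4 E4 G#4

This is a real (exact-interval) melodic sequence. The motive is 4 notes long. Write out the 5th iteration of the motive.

C3 Bb2 D3 F#3

The 4-note cells begin on E5, A4, D4 — each down a 5th from the last.
Continuing the starts: G3 → C3.
So cell 5 is C3 Bb2 D3 F#3.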